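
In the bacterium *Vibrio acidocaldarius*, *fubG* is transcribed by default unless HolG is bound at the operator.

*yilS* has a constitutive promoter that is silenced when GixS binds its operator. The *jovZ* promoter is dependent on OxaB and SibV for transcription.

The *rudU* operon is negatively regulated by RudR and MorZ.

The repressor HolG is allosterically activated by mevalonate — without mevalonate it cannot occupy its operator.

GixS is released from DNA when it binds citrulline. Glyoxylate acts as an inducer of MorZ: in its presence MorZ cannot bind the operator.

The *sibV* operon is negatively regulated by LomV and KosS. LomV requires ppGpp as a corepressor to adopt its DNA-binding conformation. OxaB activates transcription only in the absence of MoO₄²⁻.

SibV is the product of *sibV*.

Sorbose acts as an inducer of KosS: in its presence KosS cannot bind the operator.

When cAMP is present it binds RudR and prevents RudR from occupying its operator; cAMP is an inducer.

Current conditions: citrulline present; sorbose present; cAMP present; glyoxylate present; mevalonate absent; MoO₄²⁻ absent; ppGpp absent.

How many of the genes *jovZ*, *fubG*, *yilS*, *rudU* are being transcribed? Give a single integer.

4

MoO₄²⁻ is absent, so OxaB is active.
ppGpp is absent, so LomV is inactive.
Sorbose is present, so KosS is inactive.
With no repressor bound, *sibV* is transcribed.
So SibV is produced and active.
No repressor is bound and OxaB and SibV are active, so *jovZ* is transcribed.
→ *jovZ* is ON.
Mevalonate is absent, so HolG is inactive.
With no repressor bound, *fubG* is transcribed.
→ *fubG* is ON.
Citrulline is present, so GixS is inactive.
With no repressor bound, *yilS* is transcribed.
→ *yilS* is ON.
cAMP is present, so RudR is inactive.
Glyoxylate is present, so MorZ is inactive.
With no repressor bound, *rudU* is transcribed.
→ *rudU* is ON.
4 of the 4 genes are transcribed.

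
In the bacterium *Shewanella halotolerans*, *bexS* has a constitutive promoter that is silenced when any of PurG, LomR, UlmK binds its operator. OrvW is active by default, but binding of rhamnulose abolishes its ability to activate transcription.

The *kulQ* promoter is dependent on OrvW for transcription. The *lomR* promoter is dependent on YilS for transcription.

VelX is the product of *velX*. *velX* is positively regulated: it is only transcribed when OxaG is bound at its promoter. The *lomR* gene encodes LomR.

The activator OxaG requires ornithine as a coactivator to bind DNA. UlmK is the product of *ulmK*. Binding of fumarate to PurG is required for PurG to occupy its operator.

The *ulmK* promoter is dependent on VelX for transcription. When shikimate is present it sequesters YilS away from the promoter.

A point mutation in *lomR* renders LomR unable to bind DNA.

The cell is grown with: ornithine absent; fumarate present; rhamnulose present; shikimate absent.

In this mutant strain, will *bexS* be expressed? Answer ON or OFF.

Fumarate is present, so PurG is active.
LomR is non-functional in this strain, so it has no effect.
Ornithine is absent, so OxaG is inactive.
Required activator OxaG is absent, so *velX* is not transcribed.
So VelX is not produced.
Required activator VelX is absent, so *ulmK* is not transcribed.
So UlmK is not produced.
With repressor PurG bound, *bexS* is not transcribed.

OFF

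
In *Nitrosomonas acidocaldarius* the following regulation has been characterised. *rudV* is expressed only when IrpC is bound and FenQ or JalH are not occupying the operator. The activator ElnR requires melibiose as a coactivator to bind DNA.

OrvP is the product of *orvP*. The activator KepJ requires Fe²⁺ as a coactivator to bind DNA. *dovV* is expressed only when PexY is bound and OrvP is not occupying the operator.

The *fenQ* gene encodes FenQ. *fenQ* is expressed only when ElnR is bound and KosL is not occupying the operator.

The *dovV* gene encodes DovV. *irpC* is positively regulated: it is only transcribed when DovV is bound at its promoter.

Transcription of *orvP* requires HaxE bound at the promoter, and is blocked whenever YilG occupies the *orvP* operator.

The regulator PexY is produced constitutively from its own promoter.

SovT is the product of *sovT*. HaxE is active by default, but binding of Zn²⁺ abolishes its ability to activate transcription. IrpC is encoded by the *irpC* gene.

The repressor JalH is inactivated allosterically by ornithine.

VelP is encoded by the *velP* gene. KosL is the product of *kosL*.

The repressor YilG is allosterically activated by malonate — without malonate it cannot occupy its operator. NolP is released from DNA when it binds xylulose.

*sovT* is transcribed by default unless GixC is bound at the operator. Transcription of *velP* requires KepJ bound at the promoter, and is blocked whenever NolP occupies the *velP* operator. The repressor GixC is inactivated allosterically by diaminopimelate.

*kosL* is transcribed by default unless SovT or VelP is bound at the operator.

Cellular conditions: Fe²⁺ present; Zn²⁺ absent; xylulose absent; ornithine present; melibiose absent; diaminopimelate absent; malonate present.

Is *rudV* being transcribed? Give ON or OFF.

Diaminopimelate is absent, so GixC is active.
With repressor GixC bound, *sovT* is not transcribed.
So SovT is not produced.
Fe²⁺ is present, so KepJ is active.
Xylulose is absent, so NolP is active.
With repressor NolP bound, *velP* is not transcribed.
So VelP is not produced.
With no repressor bound, *kosL* is transcribed.
So KosL is produced and active.
Melibiose is absent, so ElnR is inactive.
With repressor KosL bound, *fenQ* is not transcribed.
So FenQ is not produced.
Zn²⁺ is absent, so HaxE is active.
Malonate is present, so YilG is active.
With repressor YilG bound, *orvP* is not transcribed.
So OrvP is not produced.
PexY is produced constitutively and is active.
No repressor is bound and PexY is active, so *dovV* is transcribed.
So DovV is produced and active.
No repressor is bound and DovV is active, so *irpC* is transcribed.
So IrpC is produced and active.
Ornithine is present, so JalH is inactive.
No repressor is bound and IrpC is active, so *rudV* is transcribed.

ON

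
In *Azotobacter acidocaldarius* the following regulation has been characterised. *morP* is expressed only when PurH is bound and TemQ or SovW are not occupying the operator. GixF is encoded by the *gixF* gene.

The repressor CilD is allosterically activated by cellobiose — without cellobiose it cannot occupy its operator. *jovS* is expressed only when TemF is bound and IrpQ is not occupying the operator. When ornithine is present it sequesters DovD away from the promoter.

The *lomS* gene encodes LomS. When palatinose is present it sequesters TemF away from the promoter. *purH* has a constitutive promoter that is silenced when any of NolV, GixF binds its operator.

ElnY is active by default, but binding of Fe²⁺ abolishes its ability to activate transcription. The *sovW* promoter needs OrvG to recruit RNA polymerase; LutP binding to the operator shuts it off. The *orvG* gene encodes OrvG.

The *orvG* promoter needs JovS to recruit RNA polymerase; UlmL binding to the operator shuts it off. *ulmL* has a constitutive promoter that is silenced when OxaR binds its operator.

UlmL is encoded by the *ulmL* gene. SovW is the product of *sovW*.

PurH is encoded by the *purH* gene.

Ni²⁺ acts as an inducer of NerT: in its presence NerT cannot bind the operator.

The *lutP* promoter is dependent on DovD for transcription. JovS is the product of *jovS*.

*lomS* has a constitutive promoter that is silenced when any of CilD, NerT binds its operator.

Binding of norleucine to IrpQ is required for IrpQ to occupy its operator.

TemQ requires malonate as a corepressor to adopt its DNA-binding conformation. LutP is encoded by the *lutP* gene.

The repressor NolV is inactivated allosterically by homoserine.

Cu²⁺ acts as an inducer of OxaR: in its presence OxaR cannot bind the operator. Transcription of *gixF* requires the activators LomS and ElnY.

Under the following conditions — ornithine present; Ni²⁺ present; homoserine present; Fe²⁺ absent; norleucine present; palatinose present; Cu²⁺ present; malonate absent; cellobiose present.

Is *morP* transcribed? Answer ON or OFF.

ON

Homoserine is present, so NolV is inactive.
Cellobiose is present, so CilD is active.
Ni²⁺ is present, so NerT is inactive.
With repressor CilD bound, *lomS* is not transcribed.
So LomS is not produced.
Fe²⁺ is absent, so ElnY is active.
Required activator LomS is absent, so *gixF* is not transcribed.
So GixF is not produced.
With no repressor bound, *purH* is transcribed.
So PurH is produced and active.
Malonate is absent, so TemQ is inactive.
Cu²⁺ is present, so OxaR is inactive.
With no repressor bound, *ulmL* is transcribed.
So UlmL is produced and active.
Palatinose is present, so TemF is inactive.
Norleucine is present, so IrpQ is active.
With repressor IrpQ bound, *jovS* is not transcribed.
So JovS is not produced.
With repressor UlmL bound, *orvG* is not transcribed.
So OrvG is not produced.
Ornithine is present, so DovD is inactive.
Required activator DovD is absent, so *lutP* is not transcribed.
So LutP is not produced.
Required activator OrvG is absent, so *sovW* is not transcribed.
So SovW is not produced.
No repressor is bound and PurH is active, so *morP* is transcribed.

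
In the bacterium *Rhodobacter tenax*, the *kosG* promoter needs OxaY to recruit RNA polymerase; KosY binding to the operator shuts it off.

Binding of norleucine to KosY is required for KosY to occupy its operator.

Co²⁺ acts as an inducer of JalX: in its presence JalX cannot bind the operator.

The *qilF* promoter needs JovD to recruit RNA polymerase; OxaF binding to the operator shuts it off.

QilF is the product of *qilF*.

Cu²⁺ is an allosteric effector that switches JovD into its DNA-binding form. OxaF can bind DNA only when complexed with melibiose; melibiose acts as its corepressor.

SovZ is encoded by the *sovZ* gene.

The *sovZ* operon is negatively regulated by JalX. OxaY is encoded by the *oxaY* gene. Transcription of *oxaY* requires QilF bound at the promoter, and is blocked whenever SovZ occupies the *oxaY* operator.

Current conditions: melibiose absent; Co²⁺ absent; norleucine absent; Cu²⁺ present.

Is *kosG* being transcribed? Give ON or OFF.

ON

Cu²⁺ is present, so JovD is active.
Melibiose is absent, so OxaF is inactive.
No repressor is bound and JovD is active, so *qilF* is transcribed.
So QilF is produced and active.
Co²⁺ is absent, so JalX is active.
With repressor JalX bound, *sovZ* is not transcribed.
So SovZ is not produced.
No repressor is bound and QilF is active, so *oxaY* is transcribed.
So OxaY is produced and active.
Norleucine is absent, so KosY is inactive.
No repressor is bound and OxaY is active, so *kosG* is transcribed.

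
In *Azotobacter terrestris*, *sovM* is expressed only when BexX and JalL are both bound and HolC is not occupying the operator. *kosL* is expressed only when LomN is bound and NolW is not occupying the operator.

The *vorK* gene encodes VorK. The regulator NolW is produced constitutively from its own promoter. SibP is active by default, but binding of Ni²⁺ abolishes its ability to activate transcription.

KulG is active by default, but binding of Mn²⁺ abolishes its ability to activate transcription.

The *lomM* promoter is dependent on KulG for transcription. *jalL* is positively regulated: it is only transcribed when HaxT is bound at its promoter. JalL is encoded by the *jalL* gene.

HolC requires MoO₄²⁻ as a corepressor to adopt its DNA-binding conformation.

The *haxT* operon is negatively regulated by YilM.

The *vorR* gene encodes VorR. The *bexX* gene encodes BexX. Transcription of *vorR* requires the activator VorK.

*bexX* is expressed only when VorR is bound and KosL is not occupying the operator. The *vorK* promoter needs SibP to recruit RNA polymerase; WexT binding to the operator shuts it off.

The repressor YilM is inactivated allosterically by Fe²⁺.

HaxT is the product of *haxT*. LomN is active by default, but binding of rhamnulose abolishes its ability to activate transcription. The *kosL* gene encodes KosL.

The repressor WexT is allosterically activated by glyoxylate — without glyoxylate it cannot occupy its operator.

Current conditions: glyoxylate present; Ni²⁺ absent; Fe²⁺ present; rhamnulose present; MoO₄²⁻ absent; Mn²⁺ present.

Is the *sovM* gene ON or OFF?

Rhamnulose is present, so LomN is inactive.
NolW is produced constitutively and is active.
With repressor NolW bound, *kosL* is not transcribed.
So KosL is not produced.
Ni²⁺ is absent, so SibP is active.
Glyoxylate is present, so WexT is active.
With repressor WexT bound, *vorK* is not transcribed.
So VorK is not produced.
Required activator VorK is absent, so *vorR* is not transcribed.
So VorR is not produced.
Required activator VorR is absent, so *bexX* is not transcribed.
So BexX is not produced.
Fe²⁺ is present, so YilM is inactive.
With no repressor bound, *haxT* is transcribed.
So HaxT is produced and active.
No repressor is bound and HaxT is active, so *jalL* is transcribed.
So JalL is produced and active.
MoO₄²⁻ is absent, so HolC is inactive.
Required activator BexX is absent, so *sovM* is not transcribed.

OFF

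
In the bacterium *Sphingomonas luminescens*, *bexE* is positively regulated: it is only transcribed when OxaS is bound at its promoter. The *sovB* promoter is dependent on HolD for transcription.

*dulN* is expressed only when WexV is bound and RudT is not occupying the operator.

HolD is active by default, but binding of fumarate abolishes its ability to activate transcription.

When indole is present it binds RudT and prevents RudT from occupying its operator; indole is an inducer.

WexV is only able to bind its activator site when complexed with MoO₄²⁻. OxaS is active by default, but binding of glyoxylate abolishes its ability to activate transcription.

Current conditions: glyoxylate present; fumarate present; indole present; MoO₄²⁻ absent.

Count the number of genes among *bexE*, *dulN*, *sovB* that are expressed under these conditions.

0

Glyoxylate is present, so OxaS is inactive.
Required activator OxaS is absent, so *bexE* is not transcribed.
→ *bexE* is OFF.
Indole is present, so RudT is inactive.
MoO₄²⁻ is absent, so WexV is inactive.
Required activator WexV is absent, so *dulN* is not transcribed.
→ *dulN* is OFF.
Fumarate is present, so HolD is inactive.
Required activator HolD is absent, so *sovB* is not transcribed.
→ *sovB* is OFF.
0 of the 3 genes are transcribed.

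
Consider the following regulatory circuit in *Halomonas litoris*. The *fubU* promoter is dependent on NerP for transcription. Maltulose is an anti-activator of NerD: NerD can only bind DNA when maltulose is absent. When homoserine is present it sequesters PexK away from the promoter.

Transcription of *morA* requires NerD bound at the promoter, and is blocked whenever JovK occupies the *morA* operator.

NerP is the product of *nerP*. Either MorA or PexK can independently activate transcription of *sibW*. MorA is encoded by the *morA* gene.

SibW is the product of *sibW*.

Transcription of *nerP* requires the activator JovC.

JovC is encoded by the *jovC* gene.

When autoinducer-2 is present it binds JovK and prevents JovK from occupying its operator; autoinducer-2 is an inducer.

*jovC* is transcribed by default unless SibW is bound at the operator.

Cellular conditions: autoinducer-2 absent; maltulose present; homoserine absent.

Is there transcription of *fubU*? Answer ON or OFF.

OFF

Maltulose is present, so NerD is inactive.
Autoinducer-2 is absent, so JovK is active.
With repressor JovK bound, *morA* is not transcribed.
So MorA is not produced.
Homoserine is absent, so PexK is active.
Activator PexK is present, so *sibW* is transcribed.
So SibW is produced and active.
With repressor SibW bound, *jovC* is not transcribed.
So JovC is not produced.
Required activator JovC is absent, so *nerP* is not transcribed.
So NerP is not produced.
Required activator NerP is absent, so *fubU* is not transcribed.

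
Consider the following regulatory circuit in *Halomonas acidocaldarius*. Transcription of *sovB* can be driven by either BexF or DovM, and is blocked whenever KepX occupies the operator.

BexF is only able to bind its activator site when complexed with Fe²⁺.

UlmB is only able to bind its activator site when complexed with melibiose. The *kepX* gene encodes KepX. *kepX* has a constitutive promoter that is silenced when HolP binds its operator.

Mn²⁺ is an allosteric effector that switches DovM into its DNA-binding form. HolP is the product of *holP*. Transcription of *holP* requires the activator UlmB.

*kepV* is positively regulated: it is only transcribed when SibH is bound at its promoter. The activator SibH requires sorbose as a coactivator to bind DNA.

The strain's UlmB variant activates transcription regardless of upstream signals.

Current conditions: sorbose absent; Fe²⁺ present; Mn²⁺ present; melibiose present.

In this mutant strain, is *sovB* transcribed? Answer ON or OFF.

ON

Fe²⁺ is present, so BexF is active.
UlmB is constitutively active in this strain.
No repressor is bound and UlmB is active, so *holP* is transcribed.
So HolP is produced and active.
With repressor HolP bound, *kepX* is not transcribed.
So KepX is not produced.
Mn²⁺ is present, so DovM is active.
Activator BexF is present, so *sovB* is transcribed.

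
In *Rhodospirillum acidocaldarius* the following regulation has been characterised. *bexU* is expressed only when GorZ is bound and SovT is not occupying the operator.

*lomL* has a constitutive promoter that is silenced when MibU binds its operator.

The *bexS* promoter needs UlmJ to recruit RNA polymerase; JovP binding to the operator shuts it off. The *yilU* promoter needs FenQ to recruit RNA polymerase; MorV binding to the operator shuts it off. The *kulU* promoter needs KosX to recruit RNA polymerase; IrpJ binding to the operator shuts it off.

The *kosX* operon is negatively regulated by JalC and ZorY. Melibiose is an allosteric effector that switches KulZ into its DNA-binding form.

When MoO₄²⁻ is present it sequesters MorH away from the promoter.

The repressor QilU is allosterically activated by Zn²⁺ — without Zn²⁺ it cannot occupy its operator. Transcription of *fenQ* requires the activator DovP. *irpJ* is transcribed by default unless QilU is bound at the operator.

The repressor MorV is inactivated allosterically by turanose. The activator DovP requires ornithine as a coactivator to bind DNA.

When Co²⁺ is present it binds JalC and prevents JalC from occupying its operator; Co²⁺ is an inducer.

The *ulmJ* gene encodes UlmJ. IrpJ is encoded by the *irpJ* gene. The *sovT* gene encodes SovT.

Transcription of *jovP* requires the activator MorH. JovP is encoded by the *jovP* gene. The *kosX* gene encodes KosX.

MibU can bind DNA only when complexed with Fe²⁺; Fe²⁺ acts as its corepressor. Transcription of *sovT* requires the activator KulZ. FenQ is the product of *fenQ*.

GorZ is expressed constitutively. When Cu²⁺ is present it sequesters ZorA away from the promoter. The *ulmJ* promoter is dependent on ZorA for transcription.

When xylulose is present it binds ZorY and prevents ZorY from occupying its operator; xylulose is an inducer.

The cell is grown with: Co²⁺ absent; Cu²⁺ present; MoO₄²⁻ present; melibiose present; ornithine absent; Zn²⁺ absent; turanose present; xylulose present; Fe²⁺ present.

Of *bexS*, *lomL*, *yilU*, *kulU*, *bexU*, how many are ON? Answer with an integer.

0

MoO₄²⁻ is present, so MorH is inactive.
Required activator MorH is absent, so *jovP* is not transcribed.
So JovP is not produced.
Cu²⁺ is present, so ZorA is inactive.
Required activator ZorA is absent, so *ulmJ* is not transcribed.
So UlmJ is not produced.
Required activator UlmJ is absent, so *bexS* is not transcribed.
→ *bexS* is OFF.
Fe²⁺ is present, so MibU is active.
With repressor MibU bound, *lomL* is not transcribed.
→ *lomL* is OFF.
Ornithine is absent, so DovP is inactive.
Required activator DovP is absent, so *fenQ* is not transcribed.
So FenQ is not produced.
Turanose is present, so MorV is inactive.
Required activator FenQ is absent, so *yilU* is not transcribed.
→ *yilU* is OFF.
Co²⁺ is absent, so JalC is active.
Xylulose is present, so ZorY is inactive.
With repressor JalC bound, *kosX* is not transcribed.
So KosX is not produced.
Zn²⁺ is absent, so QilU is inactive.
With no repressor bound, *irpJ* is transcribed.
So IrpJ is produced and active.
With repressor IrpJ bound, *kulU* is not transcribed.
→ *kulU* is OFF.
Melibiose is present, so KulZ is active.
No repressor is bound and KulZ is active, so *sovT* is transcribed.
So SovT is produced and active.
GorZ is produced constitutively and is active.
With repressor SovT bound, *bexU* is not transcribed.
→ *bexU* is OFF.
0 of the 5 genes are transcribed.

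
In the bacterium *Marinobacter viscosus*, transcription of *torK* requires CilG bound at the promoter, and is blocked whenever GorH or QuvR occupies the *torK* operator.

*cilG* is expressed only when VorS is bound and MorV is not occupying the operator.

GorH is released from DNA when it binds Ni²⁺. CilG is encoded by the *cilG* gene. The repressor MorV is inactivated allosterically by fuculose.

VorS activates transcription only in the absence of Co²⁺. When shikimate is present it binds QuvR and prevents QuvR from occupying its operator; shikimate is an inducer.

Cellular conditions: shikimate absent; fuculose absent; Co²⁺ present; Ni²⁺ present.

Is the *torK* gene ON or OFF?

OFF

Fuculose is absent, so MorV is active.
Co²⁺ is present, so VorS is inactive.
With repressor MorV bound, *cilG* is not transcribed.
So CilG is not produced.
Ni²⁺ is present, so GorH is inactive.
Shikimate is absent, so QuvR is active.
With repressor QuvR bound, *torK* is not transcribed.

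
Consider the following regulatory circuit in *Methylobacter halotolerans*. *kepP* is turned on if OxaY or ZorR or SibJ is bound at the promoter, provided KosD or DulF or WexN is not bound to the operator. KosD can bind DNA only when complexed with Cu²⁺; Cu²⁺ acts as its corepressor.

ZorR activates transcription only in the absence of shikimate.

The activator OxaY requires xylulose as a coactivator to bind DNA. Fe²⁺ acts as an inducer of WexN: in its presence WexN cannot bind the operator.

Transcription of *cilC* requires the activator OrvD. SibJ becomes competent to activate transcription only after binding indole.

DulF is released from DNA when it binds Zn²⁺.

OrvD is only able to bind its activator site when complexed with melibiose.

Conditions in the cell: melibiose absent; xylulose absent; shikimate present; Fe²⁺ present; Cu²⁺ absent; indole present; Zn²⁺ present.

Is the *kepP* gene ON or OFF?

ON

Xylulose is absent, so OxaY is inactive.
Cu²⁺ is absent, so KosD is inactive.
Shikimate is present, so ZorR is inactive.
Indole is present, so SibJ is active.
Zn²⁺ is present, so DulF is inactive.
Fe²⁺ is present, so WexN is inactive.
Activator SibJ is present, so *kepP* is transcribed.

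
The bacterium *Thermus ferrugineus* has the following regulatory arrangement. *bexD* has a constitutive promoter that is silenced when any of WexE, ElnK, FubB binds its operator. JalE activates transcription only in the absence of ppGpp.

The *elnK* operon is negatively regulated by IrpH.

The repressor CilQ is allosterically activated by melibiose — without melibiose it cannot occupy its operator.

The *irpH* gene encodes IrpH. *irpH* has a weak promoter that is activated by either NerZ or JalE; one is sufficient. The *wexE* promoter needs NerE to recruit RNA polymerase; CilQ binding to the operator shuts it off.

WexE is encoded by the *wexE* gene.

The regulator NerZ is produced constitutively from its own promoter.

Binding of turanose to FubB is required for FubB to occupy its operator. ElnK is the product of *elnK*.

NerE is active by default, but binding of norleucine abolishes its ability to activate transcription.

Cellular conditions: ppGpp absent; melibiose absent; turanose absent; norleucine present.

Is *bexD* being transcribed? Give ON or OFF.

Norleucine is present, so NerE is inactive.
Melibiose is absent, so CilQ is inactive.
Required activator NerE is absent, so *wexE* is not transcribed.
So WexE is not produced.
NerZ is produced constitutively and is active.
ppGpp is absent, so JalE is active.
Activator NerZ is present, so *irpH* is transcribed.
So IrpH is produced and active.
With repressor IrpH bound, *elnK* is not transcribed.
So ElnK is not produced.
Turanose is absent, so FubB is inactive.
With no repressor bound, *bexD* is transcribed.

ON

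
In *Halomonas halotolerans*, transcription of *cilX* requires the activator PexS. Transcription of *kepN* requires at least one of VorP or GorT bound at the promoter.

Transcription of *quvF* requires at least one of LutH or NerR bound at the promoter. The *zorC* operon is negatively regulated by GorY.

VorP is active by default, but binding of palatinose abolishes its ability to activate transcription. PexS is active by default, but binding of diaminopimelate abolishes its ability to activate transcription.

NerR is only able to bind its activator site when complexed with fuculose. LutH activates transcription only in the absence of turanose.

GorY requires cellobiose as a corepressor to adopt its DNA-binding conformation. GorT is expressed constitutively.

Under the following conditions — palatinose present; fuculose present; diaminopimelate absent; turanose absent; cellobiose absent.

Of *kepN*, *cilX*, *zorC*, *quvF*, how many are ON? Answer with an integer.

4

Palatinose is present, so VorP is inactive.
GorT is produced constitutively and is active.
Activator GorT is present, so *kepN* is transcribed.
→ *kepN* is ON.
Diaminopimelate is absent, so PexS is active.
No repressor is bound and PexS is active, so *cilX* is transcribed.
→ *cilX* is ON.
Cellobiose is absent, so GorY is inactive.
With no repressor bound, *zorC* is transcribed.
→ *zorC* is ON.
Turanose is absent, so LutH is active.
Fuculose is present, so NerR is active.
Activator LutH is present, so *quvF* is transcribed.
→ *quvF* is ON.
4 of the 4 genes are transcribed.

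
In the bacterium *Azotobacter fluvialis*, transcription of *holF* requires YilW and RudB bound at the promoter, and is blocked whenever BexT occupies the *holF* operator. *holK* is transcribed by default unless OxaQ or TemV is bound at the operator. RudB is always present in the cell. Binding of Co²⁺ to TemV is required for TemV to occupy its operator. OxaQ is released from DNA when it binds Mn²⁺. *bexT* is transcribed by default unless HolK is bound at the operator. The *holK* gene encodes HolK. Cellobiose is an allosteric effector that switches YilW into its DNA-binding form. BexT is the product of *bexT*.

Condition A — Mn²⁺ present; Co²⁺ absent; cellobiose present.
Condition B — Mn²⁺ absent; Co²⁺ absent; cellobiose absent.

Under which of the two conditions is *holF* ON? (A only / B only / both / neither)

A only

Condition A:
Mn²⁺ is present, so OxaQ is inactive.
Co²⁺ is absent, so TemV is inactive.
With no repressor bound, *holK* is transcribed.
So HolK is produced and active.
With repressor HolK bound, *bexT* is not transcribed.
So BexT is not produced.
Cellobiose is present, so YilW is active.
RudB is produced constitutively and is active.
No repressor is bound and YilW and RudB are active, so *holF* is transcribed.
→ *holF* is ON in A.
Condition B:
Mn²⁺ is absent, so OxaQ is active.
Co²⁺ is absent, so TemV is inactive.
With repressor OxaQ bound, *holK* is not transcribed.
So HolK is not produced.
With no repressor bound, *bexT* is transcribed.
So BexT is produced and active.
Cellobiose is absent, so YilW is inactive.
RudB is produced constitutively and is active.
With repressor BexT bound, *holF* is not transcribed.
→ *holF* is OFF in B.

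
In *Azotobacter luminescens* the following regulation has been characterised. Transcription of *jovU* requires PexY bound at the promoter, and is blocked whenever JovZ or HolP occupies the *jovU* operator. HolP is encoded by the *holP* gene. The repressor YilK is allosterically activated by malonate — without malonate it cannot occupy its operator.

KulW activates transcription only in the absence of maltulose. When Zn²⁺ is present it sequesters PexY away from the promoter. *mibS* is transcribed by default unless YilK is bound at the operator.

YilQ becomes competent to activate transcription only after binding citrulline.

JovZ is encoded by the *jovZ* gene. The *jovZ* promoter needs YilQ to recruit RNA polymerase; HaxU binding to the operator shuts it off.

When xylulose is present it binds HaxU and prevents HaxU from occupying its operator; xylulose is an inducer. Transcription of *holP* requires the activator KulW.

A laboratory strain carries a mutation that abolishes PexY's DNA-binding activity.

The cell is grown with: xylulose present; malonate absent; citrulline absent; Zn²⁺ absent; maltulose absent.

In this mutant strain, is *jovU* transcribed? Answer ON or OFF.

Citrulline is absent, so YilQ is inactive.
Xylulose is present, so HaxU is inactive.
Required activator YilQ is absent, so *jovZ* is not transcribed.
So JovZ is not produced.
PexY is non-functional in this strain, so it has no effect.
Maltulose is absent, so KulW is active.
No repressor is bound and KulW is active, so *holP* is transcribed.
So HolP is produced and active.
With repressor HolP bound, *jovU* is not transcribed.

OFF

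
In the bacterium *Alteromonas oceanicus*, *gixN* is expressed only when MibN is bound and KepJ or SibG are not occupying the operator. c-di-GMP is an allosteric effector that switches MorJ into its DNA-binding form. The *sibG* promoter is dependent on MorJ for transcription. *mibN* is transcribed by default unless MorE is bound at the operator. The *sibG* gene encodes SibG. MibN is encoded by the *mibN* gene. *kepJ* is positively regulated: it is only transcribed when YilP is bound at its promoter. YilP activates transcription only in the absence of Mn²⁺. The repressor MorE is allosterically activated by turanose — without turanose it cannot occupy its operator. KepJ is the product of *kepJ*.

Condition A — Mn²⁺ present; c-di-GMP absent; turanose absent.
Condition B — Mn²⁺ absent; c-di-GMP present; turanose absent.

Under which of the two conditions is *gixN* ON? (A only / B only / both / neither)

Condition A:
Mn²⁺ is present, so YilP is inactive.
Required activator YilP is absent, so *kepJ* is not transcribed.
So KepJ is not produced.
c-di-GMP is absent, so MorJ is inactive.
Required activator MorJ is absent, so *sibG* is not transcribed.
So SibG is not produced.
Turanose is absent, so MorE is inactive.
With no repressor bound, *mibN* is transcribed.
So MibN is produced and active.
No repressor is bound and MibN is active, so *gixN* is transcribed.
→ *gixN* is ON in A.
Condition B:
Mn²⁺ is absent, so YilP is active.
No repressor is bound and YilP is active, so *kepJ* is transcribed.
So KepJ is produced and active.
c-di-GMP is present, so MorJ is active.
No repressor is bound and MorJ is active, so *sibG* is transcribed.
So SibG is produced and active.
Turanose is absent, so MorE is inactive.
With no repressor bound, *mibN* is transcribed.
So MibN is produced and active.
With repressor KepJ bound, *gixN* is not transcribed.
→ *gixN* is OFF in B.

A only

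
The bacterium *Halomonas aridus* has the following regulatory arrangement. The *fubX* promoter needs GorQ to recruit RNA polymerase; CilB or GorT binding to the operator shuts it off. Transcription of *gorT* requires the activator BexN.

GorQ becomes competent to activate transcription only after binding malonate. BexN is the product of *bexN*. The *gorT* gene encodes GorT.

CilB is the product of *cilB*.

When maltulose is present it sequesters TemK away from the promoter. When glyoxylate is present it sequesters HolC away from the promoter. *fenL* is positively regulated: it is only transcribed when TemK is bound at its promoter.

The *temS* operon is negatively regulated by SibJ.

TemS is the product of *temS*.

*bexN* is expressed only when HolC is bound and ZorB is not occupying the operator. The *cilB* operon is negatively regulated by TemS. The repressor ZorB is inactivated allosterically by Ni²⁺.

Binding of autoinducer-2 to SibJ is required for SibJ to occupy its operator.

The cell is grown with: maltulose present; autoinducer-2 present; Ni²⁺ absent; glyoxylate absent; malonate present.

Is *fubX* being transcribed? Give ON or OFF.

OFF

Autoinducer-2 is present, so SibJ is active.
With repressor SibJ bound, *temS* is not transcribed.
So TemS is not produced.
With no repressor bound, *cilB* is transcribed.
So CilB is produced and active.
Glyoxylate is absent, so HolC is active.
Ni²⁺ is absent, so ZorB is active.
With repressor ZorB bound, *bexN* is not transcribed.
So BexN is not produced.
Required activator BexN is absent, so *gorT* is not transcribed.
So GorT is not produced.
Malonate is present, so GorQ is active.
With repressor CilB bound, *fubX* is not transcribed.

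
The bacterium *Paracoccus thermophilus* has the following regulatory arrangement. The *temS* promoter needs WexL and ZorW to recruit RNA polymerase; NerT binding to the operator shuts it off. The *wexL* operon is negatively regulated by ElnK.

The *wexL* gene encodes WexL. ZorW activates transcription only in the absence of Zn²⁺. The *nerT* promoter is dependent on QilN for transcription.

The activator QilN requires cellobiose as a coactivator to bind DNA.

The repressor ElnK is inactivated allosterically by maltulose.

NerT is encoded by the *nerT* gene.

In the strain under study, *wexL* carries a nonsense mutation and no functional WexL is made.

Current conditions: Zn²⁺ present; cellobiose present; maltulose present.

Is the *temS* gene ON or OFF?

OFF

Cellobiose is present, so QilN is active.
No repressor is bound and QilN is active, so *nerT* is transcribed.
So NerT is produced and active.
WexL is non-functional in this strain, so it has no effect.
Zn²⁺ is present, so ZorW is inactive.
With repressor NerT bound, *temS* is not transcribed.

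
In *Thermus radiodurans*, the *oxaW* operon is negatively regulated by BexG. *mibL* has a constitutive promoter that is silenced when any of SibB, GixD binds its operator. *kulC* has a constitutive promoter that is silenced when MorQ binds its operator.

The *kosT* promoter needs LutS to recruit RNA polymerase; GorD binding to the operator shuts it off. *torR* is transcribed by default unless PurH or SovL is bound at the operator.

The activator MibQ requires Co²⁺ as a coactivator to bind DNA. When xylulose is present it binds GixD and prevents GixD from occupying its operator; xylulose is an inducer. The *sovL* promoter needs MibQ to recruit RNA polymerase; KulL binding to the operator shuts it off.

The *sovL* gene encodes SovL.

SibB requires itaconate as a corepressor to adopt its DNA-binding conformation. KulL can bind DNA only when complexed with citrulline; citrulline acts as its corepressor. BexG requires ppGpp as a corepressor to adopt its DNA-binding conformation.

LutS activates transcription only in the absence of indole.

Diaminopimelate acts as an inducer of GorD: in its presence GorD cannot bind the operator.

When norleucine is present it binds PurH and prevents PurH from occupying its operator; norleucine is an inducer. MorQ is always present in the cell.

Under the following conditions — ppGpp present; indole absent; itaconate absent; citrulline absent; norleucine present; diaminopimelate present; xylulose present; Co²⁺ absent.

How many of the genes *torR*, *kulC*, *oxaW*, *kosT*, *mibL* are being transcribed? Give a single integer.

3

Norleucine is present, so PurH is inactive.
Co²⁺ is absent, so MibQ is inactive.
Citrulline is absent, so KulL is inactive.
Required activator MibQ is absent, so *sovL* is not transcribed.
So SovL is not produced.
With no repressor bound, *torR* is transcribed.
→ *torR* is ON.
MorQ is produced constitutively and is active.
With repressor MorQ bound, *kulC* is not transcribed.
→ *kulC* is OFF.
ppGpp is present, so BexG is active.
With repressor BexG bound, *oxaW* is not transcribed.
→ *oxaW* is OFF.
Indole is absent, so LutS is active.
Diaminopimelate is present, so GorD is inactive.
No repressor is bound and LutS is active, so *kosT* is transcribed.
→ *kosT* is ON.
Itaconate is absent, so SibB is inactive.
Xylulose is present, so GixD is inactive.
With no repressor bound, *mibL* is transcribed.
→ *mibL* is ON.
3 of the 5 genes are transcribed.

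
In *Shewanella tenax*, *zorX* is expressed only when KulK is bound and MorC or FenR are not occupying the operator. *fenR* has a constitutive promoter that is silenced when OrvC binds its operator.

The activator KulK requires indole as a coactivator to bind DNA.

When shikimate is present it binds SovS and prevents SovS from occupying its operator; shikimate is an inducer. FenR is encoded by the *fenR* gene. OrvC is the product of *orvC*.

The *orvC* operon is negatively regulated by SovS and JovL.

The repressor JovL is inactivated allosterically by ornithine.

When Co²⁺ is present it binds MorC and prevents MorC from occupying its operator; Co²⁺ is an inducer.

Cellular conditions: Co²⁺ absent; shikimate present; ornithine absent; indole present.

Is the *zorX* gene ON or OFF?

OFF

Co²⁺ is absent, so MorC is active.
Shikimate is present, so SovS is inactive.
Ornithine is absent, so JovL is active.
With repressor JovL bound, *orvC* is not transcribed.
So OrvC is not produced.
With no repressor bound, *fenR* is transcribed.
So FenR is produced and active.
Indole is present, so KulK is active.
With repressor MorC bound, *zorX* is not transcribed.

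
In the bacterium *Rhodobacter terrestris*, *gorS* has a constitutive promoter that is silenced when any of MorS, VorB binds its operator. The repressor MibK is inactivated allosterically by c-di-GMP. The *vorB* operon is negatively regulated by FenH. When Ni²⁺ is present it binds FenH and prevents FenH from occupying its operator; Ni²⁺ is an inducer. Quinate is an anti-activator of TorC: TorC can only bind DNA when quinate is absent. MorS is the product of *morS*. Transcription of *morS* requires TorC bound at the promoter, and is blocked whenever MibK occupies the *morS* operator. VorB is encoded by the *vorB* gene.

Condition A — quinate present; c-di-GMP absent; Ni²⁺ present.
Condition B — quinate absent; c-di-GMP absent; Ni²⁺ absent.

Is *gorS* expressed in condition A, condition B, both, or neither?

Condition A:
Quinate is present, so TorC is inactive.
c-di-GMP is absent, so MibK is active.
With repressor MibK bound, *morS* is not transcribed.
So MorS is not produced.
Ni²⁺ is present, so FenH is inactive.
With no repressor bound, *vorB* is transcribed.
So VorB is produced and active.
With repressor VorB bound, *gorS* is not transcribed.
→ *gorS* is OFF in A.
Condition B:
Quinate is absent, so TorC is active.
c-di-GMP is absent, so MibK is active.
With repressor MibK bound, *morS* is not transcribed.
So MorS is not produced.
Ni²⁺ is absent, so FenH is active.
With repressor FenH bound, *vorB* is not transcribed.
So VorB is not produced.
With no repressor bound, *gorS* is transcribed.
→ *gorS* is ON in B.

B only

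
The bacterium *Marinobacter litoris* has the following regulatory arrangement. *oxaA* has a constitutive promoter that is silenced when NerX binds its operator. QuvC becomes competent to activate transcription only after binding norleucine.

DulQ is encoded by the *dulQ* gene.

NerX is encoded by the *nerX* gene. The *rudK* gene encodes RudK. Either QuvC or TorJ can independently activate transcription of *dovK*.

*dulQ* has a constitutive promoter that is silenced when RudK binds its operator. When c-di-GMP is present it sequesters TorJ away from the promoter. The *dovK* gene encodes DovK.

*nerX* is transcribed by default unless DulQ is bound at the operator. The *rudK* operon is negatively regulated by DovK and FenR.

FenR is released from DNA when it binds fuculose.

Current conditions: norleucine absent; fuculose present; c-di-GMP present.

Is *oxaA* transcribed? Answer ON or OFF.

Norleucine is absent, so QuvC is inactive.
c-di-GMP is present, so TorJ is inactive.
No activator is available at the *dovK* promoter, so *dovK* is not transcribed.
So DovK is not produced.
Fuculose is present, so FenR is inactive.
With no repressor bound, *rudK* is transcribed.
So RudK is produced and active.
With repressor RudK bound, *dulQ* is not transcribed.
So DulQ is not produced.
With no repressor bound, *nerX* is transcribed.
So NerX is produced and active.
With repressor NerX bound, *oxaA* is not transcribed.

OFF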